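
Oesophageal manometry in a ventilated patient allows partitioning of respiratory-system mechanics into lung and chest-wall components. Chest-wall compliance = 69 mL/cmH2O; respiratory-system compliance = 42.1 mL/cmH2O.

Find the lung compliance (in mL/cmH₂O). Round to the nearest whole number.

1/CL = 1/Crs − 1/Ccw.
1/CL = 1/42.1 − 1/69 = 0.00926.
CL = 107.99 mL/cmH2O.

108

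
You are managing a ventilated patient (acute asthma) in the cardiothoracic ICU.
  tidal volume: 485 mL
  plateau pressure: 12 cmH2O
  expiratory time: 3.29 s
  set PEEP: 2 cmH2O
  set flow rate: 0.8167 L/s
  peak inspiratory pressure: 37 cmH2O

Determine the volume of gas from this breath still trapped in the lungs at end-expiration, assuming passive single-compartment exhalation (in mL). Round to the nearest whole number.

53

R = (PIP − Pplat)/V̇ = (37 − 12) / 0.8167 = 25.0/0.8167 = 30.611 cmH2O·s/L.
C = Vt/(Pplat − PEEP) = 485.0 / (12 − 2) = 485.0/10.0 = 48.5 mL/cmH2O.
τ = R × C = 30.611 × 0.0485 L/cmH2O = 1.485 s.
Fraction remaining = e^(−Te/τ) = e^(−3.29/1.485) = 0.1091.
Trapped volume = 485.0 × 0.1091 = 52.914 mL.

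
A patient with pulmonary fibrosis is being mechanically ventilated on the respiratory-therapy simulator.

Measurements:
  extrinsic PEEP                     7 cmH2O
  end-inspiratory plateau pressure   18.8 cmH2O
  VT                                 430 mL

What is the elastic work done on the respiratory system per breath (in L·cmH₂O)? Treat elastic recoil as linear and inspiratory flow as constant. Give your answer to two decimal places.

Elastic work ≈ ½ × (Pplat − PEEP) × Vt = 0.5 × (18.8 − 7) × 0.430 L = 0.5 × 11.8 × 0.430 = 2.537 L·cmH2O.

2.54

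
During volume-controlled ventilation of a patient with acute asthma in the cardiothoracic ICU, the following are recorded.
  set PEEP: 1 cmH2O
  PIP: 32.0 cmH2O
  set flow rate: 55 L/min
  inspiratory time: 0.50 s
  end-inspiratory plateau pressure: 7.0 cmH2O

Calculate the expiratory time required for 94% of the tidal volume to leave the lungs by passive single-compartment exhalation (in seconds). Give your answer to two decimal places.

Flow: 55 L/min ÷ 60 = 0.9167 L/s.
Vt = flow × Ti = 0.9167 L/s × 0.50 s × 1000 mL/L = 458.35 mL.
R = (PIP − Pplat)/V̇ = (32.0 − 7.0) / 0.9167 = 25.0/0.9167 = 27.272 cmH2O·s/L.
C = Vt/(Pplat − PEEP) = 458.35 / (7.0 − 1) = 458.35/6.0 = 76.392 mL/cmH2O.
τ = R × C = 27.272 × 0.07639 L/cmH2O = 2.083 s.
t = −τ·ln(1 − 0.94) = −2.083·ln(0.06) = 5.86 s.

5.86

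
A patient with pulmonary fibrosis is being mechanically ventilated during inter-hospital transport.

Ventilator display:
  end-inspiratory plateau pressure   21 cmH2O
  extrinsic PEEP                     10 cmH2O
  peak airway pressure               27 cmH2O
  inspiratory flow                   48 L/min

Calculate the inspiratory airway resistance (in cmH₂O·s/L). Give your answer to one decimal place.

Flow: 48 L/min ÷ 60 = 0.8 L/s.
Raw = (PIP − Pplat) / flow = (27 − 21) / 0.8 = 6.0 / 0.8 = 7.5 cmH2O·s/L.

7.5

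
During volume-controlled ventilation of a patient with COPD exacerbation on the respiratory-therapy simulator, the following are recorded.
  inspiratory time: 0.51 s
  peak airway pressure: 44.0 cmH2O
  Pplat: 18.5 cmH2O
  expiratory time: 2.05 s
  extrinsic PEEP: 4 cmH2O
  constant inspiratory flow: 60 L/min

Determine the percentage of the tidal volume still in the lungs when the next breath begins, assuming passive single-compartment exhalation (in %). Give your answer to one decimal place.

10.2

Flow: 60 L/min ÷ 60 = 1 L/s.
Vt = flow × Ti = 1 L/s × 0.51 s × 1000 mL/L = 510.0 mL.
R = (PIP − Pplat)/V̇ = (44.0 − 18.5) / 1 = 25.5/1 = 25.5 cmH2O·s/L.
C = Vt/(Pplat − PEEP) = 510.0 / (18.5 − 4) = 510.0/14.5 = 35.172 mL/cmH2O.
τ = R × C = 25.5 × 0.03517 L/cmH2O = 0.8968 s.
Fraction remaining at end-expiration = e^(−Te/τ) = e^(−2.05/0.8968) = 0.1017 → 10.17%.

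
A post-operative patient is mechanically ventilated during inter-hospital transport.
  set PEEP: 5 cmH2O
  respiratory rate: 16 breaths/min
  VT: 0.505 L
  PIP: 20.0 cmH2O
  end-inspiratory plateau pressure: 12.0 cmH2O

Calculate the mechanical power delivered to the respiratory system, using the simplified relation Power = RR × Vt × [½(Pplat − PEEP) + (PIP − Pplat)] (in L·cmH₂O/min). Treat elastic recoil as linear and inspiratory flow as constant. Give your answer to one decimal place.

92.9

Per-breath work = Vt × [½(Pplat−PEEP) + (PIP−Pplat)] = 0.505 × [0.5×7.0 + 8.0] = 0.505 × 11.5 = 5.808 L·cmH2O.
Power = 16 × 5.808 = 92.928 L·cmH2O/min.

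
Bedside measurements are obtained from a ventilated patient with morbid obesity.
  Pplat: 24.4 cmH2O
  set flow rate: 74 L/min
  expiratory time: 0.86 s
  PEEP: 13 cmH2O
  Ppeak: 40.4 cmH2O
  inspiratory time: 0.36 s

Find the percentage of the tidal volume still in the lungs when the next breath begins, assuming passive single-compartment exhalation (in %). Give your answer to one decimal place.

18.2

Flow: 74 L/min ÷ 60 = 1.2333 L/s.
Vt = flow × Ti = 1.2333 L/s × 0.36 s × 1000 mL/L = 443.99 mL.
R = (PIP − Pplat)/V̇ = (40.4 − 24.4) / 1.2333 = 16.0/1.2333 = 12.973 cmH2O·s/L.
C = Vt/(Pplat − PEEP) = 443.99 / (24.4 − 13) = 443.99/11.4 = 38.946 mL/cmH2O.
τ = R × C = 12.973 × 0.03895 L/cmH2O = 0.5053 s.
Fraction remaining at end-expiration = e^(−Te/τ) = e^(−0.86/0.5053) = 0.1823 → 18.23%.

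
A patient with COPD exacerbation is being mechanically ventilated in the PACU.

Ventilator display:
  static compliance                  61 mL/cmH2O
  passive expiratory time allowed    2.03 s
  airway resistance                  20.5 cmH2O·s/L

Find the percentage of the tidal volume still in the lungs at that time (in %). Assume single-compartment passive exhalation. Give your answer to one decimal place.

τ = R × C = 20.5 × 61 mL/cmH2O = 20.5 × 0.061 L/cmH2O = 1.251 s.
Passive exhalation: V(t)/V₀ = e^(−t/τ) = e^(−2.03/1.251) = 0.1974.
Fraction remaining = 0.1974 → 19.74%.

19.7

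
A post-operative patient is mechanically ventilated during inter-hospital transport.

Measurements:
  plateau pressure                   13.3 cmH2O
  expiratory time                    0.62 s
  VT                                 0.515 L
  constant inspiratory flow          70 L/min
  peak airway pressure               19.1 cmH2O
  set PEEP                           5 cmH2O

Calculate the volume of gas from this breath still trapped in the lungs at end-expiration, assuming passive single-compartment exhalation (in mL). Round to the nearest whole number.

69

Flow: 70 L/min ÷ 60 = 1.1667 L/s.
R = (PIP − Pplat)/V̇ = (19.1 − 13.3) / 1.1667 = 5.8/1.1667 = 4.971 cmH2O·s/L.
C = Vt/(Pplat − PEEP) = 515.0 / (13.3 − 5) = 515.0/8.3 = 62.048 mL/cmH2O.
τ = R × C = 4.971 × 0.06205 L/cmH2O = 0.3085 s.
Fraction remaining = e^(−Te/τ) = e^(−0.62/0.3085) = 0.134.
Trapped volume = 515.0 × 0.134 = 69.01 mL.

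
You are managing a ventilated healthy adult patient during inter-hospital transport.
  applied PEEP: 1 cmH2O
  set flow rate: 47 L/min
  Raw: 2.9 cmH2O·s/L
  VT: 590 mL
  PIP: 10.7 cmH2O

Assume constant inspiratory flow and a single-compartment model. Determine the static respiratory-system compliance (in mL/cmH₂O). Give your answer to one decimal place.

Flow: 47 L/min ÷ 60 = 0.7833 L/s.
Equation of motion (constant flow): PIP = Vt/C + R·V̇ + PEEP.
Vt/C = PIP − R·V̇ − PEEP = 10.7 − 2.9×0.7833 − 1 = 10.7 − 2.272 − 1 = 7.428 cmH2O.
C = Vt / 7.428 = 590 / 7.428 = 79.429 mL/cmH2O.

79.4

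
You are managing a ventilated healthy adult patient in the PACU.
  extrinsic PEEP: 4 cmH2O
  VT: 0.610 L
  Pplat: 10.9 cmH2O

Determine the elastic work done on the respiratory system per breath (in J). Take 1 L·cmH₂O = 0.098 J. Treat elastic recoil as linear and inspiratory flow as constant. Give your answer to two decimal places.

0.21

Elastic work ≈ ½ × (Pplat − PEEP) × Vt = 0.5 × (10.9 − 4) × 0.610 L = 0.5 × 6.9 × 0.610 = 2.105 L·cmH2O.
× 0.098 J/(L·cmH2O) → 0.2063 J.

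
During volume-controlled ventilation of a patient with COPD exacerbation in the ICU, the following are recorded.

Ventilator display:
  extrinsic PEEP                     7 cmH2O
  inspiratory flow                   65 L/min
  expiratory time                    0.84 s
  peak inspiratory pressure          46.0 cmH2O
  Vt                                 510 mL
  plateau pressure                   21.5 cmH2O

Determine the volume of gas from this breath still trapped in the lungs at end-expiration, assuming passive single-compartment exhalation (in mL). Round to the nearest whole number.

177

Flow: 65 L/min ÷ 60 = 1.0833 L/s.
R = (PIP − Pplat)/V̇ = (46.0 − 21.5) / 1.0833 = 24.5/1.0833 = 22.616 cmH2O·s/L.
C = Vt/(Pplat − PEEP) = 510.0 / (21.5 − 7) = 510.0/14.5 = 35.172 mL/cmH2O.
τ = R × C = 22.616 × 0.03517 L/cmH2O = 0.7954 s.
Fraction remaining = e^(−Te/τ) = e^(−0.84/0.7954) = 0.3478.
Trapped volume = 510.0 × 0.3478 = 177.38 mL.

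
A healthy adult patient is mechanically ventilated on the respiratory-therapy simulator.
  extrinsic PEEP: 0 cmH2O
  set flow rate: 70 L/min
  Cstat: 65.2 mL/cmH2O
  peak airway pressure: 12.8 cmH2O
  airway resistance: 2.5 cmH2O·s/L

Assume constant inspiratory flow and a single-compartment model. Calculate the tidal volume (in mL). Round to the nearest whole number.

644

Flow: 70 L/min ÷ 60 = 1.1667 L/s.
Equation of motion (constant flow): PIP = Vt/C + R·V̇ + PEEP.
Vt/C = PIP − R·V̇ − PEEP = 12.8 − 2.917 − 0 = 9.883 cmH2O.
Vt = C × 9.883 = 65.2 × 9.883 = 644.37 mL.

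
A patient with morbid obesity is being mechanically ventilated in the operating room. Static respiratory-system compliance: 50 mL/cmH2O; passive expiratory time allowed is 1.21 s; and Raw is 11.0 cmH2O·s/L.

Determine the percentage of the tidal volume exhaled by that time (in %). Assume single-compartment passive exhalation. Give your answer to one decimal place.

88.9

τ = R × C = 11.0 × 50 mL/cmH2O = 11.0 × 0.050 L/cmH2O = 0.55 s.
Passive exhalation: V(t)/V₀ = e^(−t/τ) = e^(−1.21/0.55) = 0.1108.
Fraction exhaled = 1 − 0.1108 = 0.8892 → 88.92%.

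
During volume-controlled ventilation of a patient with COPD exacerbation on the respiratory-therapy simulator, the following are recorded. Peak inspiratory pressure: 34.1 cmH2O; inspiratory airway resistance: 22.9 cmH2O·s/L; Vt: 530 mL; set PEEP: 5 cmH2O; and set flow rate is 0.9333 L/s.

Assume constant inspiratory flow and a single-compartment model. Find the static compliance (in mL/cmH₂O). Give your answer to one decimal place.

68.6

Equation of motion (constant flow): PIP = Vt/C + R·V̇ + PEEP.
Vt/C = PIP − R·V̇ − PEEP = 34.1 − 22.9×0.9333 − 5 = 34.1 − 21.373 − 5 = 7.727 cmH2O.
C = Vt / 7.727 = 530 / 7.727 = 68.591 mL/cmH2O.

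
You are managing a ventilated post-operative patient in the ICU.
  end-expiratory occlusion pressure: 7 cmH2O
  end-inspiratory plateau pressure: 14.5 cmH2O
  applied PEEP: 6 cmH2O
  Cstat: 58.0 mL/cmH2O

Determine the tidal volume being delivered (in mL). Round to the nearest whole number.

435

End-expiratory occlusion gives total PEEP = 7 cmH2O (intrinsic PEEP = 7 − 6 = 1). Use total PEEP for the elastic gradient.
Vt = Cstat × (Pplat − PEEPtotal) = 58.0 × (14.5 − 7) = 58.0 × 7.5 = 435.0 mL.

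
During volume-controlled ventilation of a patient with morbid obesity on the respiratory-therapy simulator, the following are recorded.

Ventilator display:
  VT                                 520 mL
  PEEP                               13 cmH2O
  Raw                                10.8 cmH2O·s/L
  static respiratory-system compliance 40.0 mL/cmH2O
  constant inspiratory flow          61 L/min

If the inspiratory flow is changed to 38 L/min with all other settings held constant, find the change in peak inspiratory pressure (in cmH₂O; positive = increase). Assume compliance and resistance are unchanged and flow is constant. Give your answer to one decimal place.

Flow: 61 L/min ÷ 60 = 1.0167 L/s.
New flow: 38 L/min ÷ 60 = 0.6333 L/s.
PIP = Vt/C + R·V̇ + PEEP (constant-flow equation of motion).
Only the resistive term changes: ΔPIP = R × ΔV̇ = 10.8 × (0.6333 − 1.0167) = 10.8 × -0.3834 = -4.141 cmH2O.

-4.1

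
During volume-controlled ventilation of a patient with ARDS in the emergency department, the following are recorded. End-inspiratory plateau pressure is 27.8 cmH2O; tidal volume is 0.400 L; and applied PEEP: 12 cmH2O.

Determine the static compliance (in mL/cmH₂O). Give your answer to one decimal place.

25.3

Cstat = Vt / (Pplat − PEEP) = 400 / (27.8 − 12) = 400 / 15.8 = 25.316 mL/cmH2O.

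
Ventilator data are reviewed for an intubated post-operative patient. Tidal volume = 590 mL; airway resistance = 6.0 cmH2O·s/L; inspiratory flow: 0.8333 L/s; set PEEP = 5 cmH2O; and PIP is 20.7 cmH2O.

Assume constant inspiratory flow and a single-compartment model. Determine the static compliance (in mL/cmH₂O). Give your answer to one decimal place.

Equation of motion (constant flow): PIP = Vt/C + R·V̇ + PEEP.
Vt/C = PIP − R·V̇ − PEEP = 20.7 − 6.0×0.8333 − 5 = 20.7 − 5.0 − 5 = 10.7 cmH2O.
C = Vt / 10.7 = 590 / 10.7 = 55.14 mL/cmH2O.

55.1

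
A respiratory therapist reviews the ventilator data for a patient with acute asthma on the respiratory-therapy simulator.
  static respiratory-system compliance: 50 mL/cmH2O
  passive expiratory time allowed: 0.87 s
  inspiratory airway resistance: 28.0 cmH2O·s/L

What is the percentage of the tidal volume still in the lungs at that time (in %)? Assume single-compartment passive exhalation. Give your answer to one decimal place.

53.7

τ = R × C = 28.0 × 50 mL/cmH2O = 28.0 × 0.050 L/cmH2O = 1.4 s.
Passive exhalation: V(t)/V₀ = e^(−t/τ) = e^(−0.87/1.4) = 0.5372.
Fraction remaining = 0.5372 → 53.72%.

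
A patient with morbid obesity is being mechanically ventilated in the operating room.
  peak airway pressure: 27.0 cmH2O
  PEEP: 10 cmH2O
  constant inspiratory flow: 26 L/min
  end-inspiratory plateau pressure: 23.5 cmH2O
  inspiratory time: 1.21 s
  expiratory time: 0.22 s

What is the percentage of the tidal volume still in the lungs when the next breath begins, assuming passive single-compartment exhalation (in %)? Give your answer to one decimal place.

Flow: 26 L/min ÷ 60 = 0.4333 L/s.
Vt = flow × Ti = 0.4333 L/s × 1.21 s × 1000 mL/L = 524.29 mL.
R = (PIP − Pplat)/V̇ = (27.0 − 23.5) / 0.4333 = 3.5/0.4333 = 8.078 cmH2O·s/L.
C = Vt/(Pplat − PEEP) = 524.29 / (23.5 − 10) = 524.29/13.5 = 38.836 mL/cmH2O.
τ = R × C = 8.078 × 0.03884 L/cmH2O = 0.3137 s.
Fraction remaining at end-expiration = e^(−Te/τ) = e^(−0.22/0.3137) = 0.4959 → 49.59%.

49.6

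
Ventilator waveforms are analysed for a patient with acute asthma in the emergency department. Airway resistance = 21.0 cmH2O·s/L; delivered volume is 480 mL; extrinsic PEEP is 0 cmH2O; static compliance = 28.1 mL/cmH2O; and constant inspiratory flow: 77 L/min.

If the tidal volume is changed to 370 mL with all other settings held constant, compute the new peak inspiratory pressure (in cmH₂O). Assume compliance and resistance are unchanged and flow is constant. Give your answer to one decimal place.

40.1

Flow: 77 L/min ÷ 60 = 1.2833 L/s.
PIP = Vt/C + R·V̇ + PEEP (constant-flow equation of motion).
Only the elastic term changes: ΔPIP = ΔVt / C = (370 − 480) / 28.1 = -3.915 cmH2O.
Original PIP = 480/28.1 + 21.0×1.2833 + 0 = 44.031 cmH2O; new PIP = 44.031 + (-3.915) = 40.116 cmH2O.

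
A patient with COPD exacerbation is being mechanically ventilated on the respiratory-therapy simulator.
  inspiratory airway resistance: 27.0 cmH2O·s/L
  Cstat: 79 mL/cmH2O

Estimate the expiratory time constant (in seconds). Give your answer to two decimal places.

2.13

τ = R × C = 27.0 × 79 mL/cmH2O = 27.0 × 0.079 L/cmH2O = 2.133 s.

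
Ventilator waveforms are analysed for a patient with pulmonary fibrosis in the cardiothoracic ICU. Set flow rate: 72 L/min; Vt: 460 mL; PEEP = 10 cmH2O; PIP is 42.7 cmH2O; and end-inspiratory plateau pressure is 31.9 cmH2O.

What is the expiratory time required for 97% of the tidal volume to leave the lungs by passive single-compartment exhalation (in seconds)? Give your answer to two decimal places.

0.66

Flow: 72 L/min ÷ 60 = 1.2 L/s.
R = (PIP − Pplat)/V̇ = (42.7 − 31.9) / 1.2 = 10.8/1.2 = 9.0 cmH2O·s/L.
C = Vt/(Pplat − PEEP) = 460.0 / (31.9 − 10) = 460.0/21.9 = 21.005 mL/cmH2O.
τ = R × C = 9.0 × 0.02101 L/cmH2O = 0.1891 s.
t = −τ·ln(1 − 0.97) = −0.1891·ln(0.03) = 0.6631 s.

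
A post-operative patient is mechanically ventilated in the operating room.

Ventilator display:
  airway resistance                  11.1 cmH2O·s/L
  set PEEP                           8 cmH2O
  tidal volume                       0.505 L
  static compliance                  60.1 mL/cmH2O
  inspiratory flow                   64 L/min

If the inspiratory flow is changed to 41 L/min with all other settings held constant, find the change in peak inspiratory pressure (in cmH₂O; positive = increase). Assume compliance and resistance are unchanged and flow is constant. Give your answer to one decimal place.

Flow: 64 L/min ÷ 60 = 1.0667 L/s.
New flow: 41 L/min ÷ 60 = 0.6833 L/s.
PIP = Vt/C + R·V̇ + PEEP (constant-flow equation of motion).
Only the resistive term changes: ΔPIP = R × ΔV̇ = 11.1 × (0.6833 − 1.0667) = 11.1 × -0.3834 = -4.256 cmH2O.

-4.3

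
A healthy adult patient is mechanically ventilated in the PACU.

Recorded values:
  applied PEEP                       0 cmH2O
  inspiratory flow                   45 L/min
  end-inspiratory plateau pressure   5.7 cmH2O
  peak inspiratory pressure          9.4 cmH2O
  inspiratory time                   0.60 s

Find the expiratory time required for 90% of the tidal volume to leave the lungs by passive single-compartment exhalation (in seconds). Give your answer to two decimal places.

0.90

Flow: 45 L/min ÷ 60 = 0.75 L/s.
Vt = flow × Ti = 0.75 L/s × 0.60 s × 1000 mL/L = 450.0 mL.
R = (PIP − Pplat)/V̇ = (9.4 − 5.7) / 0.75 = 3.7/0.75 = 4.933 cmH2O·s/L.
C = Vt/(Pplat − PEEP) = 450.0 / (5.7 − 0) = 450.0/5.7 = 78.947 mL/cmH2O.
τ = R × C = 4.933 × 0.07895 L/cmH2O = 0.3895 s.
t = −τ·ln(1 − 0.90) = −0.3895·ln(0.1) = 0.8969 s.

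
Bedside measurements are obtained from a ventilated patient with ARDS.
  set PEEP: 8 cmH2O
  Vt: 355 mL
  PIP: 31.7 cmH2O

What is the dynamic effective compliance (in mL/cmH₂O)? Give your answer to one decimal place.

15.0

Dynamic compliance = Vt / (PIP − PEEP) = 355 / (31.7 − 8) = 355 / 23.7 = 14.979 mL/cmH2O.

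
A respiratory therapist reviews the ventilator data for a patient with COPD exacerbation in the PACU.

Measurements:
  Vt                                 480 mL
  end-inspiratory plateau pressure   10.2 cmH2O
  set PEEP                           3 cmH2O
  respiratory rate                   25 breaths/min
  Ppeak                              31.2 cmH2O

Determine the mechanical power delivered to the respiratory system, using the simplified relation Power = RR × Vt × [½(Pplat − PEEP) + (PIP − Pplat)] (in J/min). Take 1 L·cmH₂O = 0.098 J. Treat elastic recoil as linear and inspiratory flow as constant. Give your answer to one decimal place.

Per-breath work = Vt × [½(Pplat−PEEP) + (PIP−Pplat)] = 0.480 × [0.5×7.2 + 21.0] = 0.480 × 24.6 = 11.808 L·cmH2O.
Power = 25 × 11.808 = 295.2 L·cmH2O/min.
× 0.098 J/(L·cmH2O) → 28.93 J/min.

28.9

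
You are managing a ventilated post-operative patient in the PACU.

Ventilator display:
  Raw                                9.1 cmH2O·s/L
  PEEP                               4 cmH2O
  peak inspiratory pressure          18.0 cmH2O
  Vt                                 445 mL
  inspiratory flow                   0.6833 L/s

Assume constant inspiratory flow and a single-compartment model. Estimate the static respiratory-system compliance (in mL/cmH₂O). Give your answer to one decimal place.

57.2

Equation of motion (constant flow): PIP = Vt/C + R·V̇ + PEEP.
Vt/C = PIP − R·V̇ − PEEP = 18.0 − 9.1×0.6833 − 4 = 18.0 − 6.218 − 4 = 7.782 cmH2O.
C = Vt / 7.782 = 445 / 7.782 = 57.183 mL/cmH2O.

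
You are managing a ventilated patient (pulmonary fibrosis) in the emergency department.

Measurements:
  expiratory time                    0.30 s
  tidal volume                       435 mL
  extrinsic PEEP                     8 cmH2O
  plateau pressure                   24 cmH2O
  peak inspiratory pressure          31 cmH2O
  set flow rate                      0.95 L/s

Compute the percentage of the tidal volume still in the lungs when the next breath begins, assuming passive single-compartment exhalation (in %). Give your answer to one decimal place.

22.4

R = (PIP − Pplat)/V̇ = (31 − 24) / 0.95 = 7.0/0.95 = 7.368 cmH2O·s/L.
C = Vt/(Pplat − PEEP) = 435.0 / (24 − 8) = 435.0/16.0 = 27.188 mL/cmH2O.
τ = R × C = 7.368 × 0.02719 L/cmH2O = 0.2003 s.
Fraction remaining at end-expiration = e^(−Te/τ) = e^(−0.30/0.2003) = 0.2236 → 22.36%.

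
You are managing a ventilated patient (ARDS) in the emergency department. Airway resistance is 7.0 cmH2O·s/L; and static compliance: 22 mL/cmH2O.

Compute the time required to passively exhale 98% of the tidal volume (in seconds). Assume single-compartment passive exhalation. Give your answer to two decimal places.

0.60

τ = R × C = 7.0 × 22 mL/cmH2O = 7.0 × 0.022 L/cmH2O = 0.154 s.
Exhaled fraction f = 1 − e^(−t/τ) → t = −τ·ln(1 − f) = −0.154·ln(0.02) = 0.6025 s.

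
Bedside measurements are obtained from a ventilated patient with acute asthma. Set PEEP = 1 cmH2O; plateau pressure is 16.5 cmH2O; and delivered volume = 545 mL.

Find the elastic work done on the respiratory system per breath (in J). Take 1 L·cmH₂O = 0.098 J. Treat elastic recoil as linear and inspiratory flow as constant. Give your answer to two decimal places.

0.41

Elastic work ≈ ½ × (Pplat − PEEP) × Vt = 0.5 × (16.5 − 1) × 0.545 L = 0.5 × 15.5 × 0.545 = 4.224 L·cmH2O.
× 0.098 J/(L·cmH2O) → 0.414 J.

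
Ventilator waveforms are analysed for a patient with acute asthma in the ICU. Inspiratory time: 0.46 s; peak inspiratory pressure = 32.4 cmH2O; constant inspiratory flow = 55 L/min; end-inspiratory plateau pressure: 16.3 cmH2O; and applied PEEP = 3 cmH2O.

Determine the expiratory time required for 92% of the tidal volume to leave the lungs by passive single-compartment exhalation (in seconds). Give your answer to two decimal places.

Flow: 55 L/min ÷ 60 = 0.9167 L/s.
Vt = flow × Ti = 0.9167 L/s × 0.46 s × 1000 mL/L = 421.68 mL.
R = (PIP − Pplat)/V̇ = (32.4 − 16.3) / 0.9167 = 16.1/0.9167 = 17.563 cmH2O·s/L.
C = Vt/(Pplat − PEEP) = 421.68 / (16.3 − 3) = 421.68/13.3 = 31.705 mL/cmH2O.
τ = R × C = 17.563 × 0.03171 L/cmH2O = 0.5569 s.
t = −τ·ln(1 − 0.92) = −0.5569·ln(0.08) = 1.407 s.

1.41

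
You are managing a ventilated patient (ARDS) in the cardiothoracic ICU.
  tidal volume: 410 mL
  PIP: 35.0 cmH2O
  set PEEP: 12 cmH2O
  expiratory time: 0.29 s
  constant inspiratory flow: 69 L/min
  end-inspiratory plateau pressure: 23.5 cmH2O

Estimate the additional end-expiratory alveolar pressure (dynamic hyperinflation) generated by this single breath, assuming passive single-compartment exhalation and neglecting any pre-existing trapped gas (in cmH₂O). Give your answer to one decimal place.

Flow: 69 L/min ÷ 60 = 1.15 L/s.
R = (PIP − Pplat)/V̇ = (35.0 − 23.5) / 1.15 = 11.5/1.15 = 10.0 cmH2O·s/L.
C = Vt/(Pplat − PEEP) = 410.0 / (23.5 − 12) = 410.0/11.5 = 35.652 mL/cmH2O.
τ = R × C = 10.0 × 0.03565 L/cmH2O = 0.3565 s.
Fraction remaining = e^(−Te/τ) = e^(−0.29/0.3565) = 0.4433; trapped volume = 410.0 × 0.4433 = 181.75 mL.
Additional alveolar pressure from trapping ≈ V_trapped / C = 181.75 / 35.652 = 5.098 cmH2O.

5.1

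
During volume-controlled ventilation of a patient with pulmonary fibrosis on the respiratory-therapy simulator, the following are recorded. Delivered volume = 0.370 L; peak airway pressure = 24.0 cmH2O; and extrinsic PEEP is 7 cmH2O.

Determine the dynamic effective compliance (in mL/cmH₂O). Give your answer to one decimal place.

Dynamic compliance = Vt / (PIP − PEEP) = 370 / (24.0 − 7) = 370 / 17.0 = 21.765 mL/cmH2O.

21.8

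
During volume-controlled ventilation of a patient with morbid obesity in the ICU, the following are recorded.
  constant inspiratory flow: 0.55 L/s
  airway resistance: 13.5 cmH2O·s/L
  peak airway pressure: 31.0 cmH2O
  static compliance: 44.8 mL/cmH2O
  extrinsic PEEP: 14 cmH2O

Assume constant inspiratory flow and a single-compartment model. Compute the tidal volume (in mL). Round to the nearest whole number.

429

Equation of motion (constant flow): PIP = Vt/C + R·V̇ + PEEP.
Vt/C = PIP − R·V̇ − PEEP = 31.0 − 7.425 − 14 = 9.575 cmH2O.
Vt = C × 9.575 = 44.8 × 9.575 = 428.96 mL.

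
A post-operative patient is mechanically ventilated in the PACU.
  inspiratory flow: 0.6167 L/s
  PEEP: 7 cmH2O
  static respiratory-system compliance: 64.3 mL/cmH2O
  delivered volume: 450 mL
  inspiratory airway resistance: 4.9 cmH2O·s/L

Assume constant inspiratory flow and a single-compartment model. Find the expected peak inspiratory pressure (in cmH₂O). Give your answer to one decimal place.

17.0

Equation of motion (constant flow): PIP = Vt/C + R·V̇ + PEEP.
PIP = 450/64.3 + 4.9×0.6167 + 7 = 6.998 + 3.022 + 7 = 17.02 cmH2O.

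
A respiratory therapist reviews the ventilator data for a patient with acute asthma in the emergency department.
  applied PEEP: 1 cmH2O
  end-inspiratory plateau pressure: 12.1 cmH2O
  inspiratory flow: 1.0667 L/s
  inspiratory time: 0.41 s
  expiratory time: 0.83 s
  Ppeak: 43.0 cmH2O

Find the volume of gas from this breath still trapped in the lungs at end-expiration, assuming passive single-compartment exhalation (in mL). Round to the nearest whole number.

Vt = flow × Ti = 1.0667 L/s × 0.41 s × 1000 mL/L = 437.35 mL.
R = (PIP − Pplat)/V̇ = (43.0 − 12.1) / 1.0667 = 30.9/1.0667 = 28.968 cmH2O·s/L.
C = Vt/(Pplat − PEEP) = 437.35 / (12.1 − 1) = 437.35/11.1 = 39.401 mL/cmH2O.
τ = R × C = 28.968 × 0.0394 L/cmH2O = 1.141 s.
Fraction remaining = e^(−Te/τ) = e^(−0.83/1.141) = 0.4831.
Trapped volume = 437.35 × 0.4831 = 211.28 mL.

211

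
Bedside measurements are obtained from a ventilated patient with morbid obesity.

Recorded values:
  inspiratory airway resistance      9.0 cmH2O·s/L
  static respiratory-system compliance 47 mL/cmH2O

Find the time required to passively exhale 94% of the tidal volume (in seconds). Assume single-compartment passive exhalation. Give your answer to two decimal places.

1.19

τ = R × C = 9.0 × 47 mL/cmH2O = 9.0 × 0.047 L/cmH2O = 0.423 s.
Exhaled fraction f = 1 − e^(−t/τ) → t = −τ·ln(1 − f) = −0.423·ln(0.06) = 1.19 s.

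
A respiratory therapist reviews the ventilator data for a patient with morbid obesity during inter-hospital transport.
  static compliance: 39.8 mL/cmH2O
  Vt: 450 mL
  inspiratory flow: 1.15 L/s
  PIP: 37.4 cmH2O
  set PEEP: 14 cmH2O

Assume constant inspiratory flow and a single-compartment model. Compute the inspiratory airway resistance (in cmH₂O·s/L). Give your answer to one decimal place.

10.5

Equation of motion (constant flow): PIP = Vt/C + R·V̇ + PEEP.
R·V̇ = PIP − Vt/C − PEEP = 37.4 − 450/39.8 − 14 = 37.4 − 11.307 − 14 = 12.093 cmH2O.
R = 12.093 / 1.15 = 10.516 cmH2O·s/L.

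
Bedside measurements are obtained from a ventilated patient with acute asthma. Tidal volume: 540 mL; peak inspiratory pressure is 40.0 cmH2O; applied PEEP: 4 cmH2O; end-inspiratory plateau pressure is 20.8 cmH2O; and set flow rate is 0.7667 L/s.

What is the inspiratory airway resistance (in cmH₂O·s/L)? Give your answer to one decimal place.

Raw = (PIP − Pplat) / flow = (40.0 − 20.8) / 0.7667 = 19.2 / 0.7667 = 25.042 cmH2O·s/L.

25.0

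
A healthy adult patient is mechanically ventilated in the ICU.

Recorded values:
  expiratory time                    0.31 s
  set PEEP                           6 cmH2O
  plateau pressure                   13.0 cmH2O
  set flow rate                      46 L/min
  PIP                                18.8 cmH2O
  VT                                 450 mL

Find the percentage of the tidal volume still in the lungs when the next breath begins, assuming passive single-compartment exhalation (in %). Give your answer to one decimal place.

52.9

Flow: 46 L/min ÷ 60 = 0.7667 L/s.
R = (PIP − Pplat)/V̇ = (18.8 − 13.0) / 0.7667 = 5.8/0.7667 = 7.565 cmH2O·s/L.
C = Vt/(Pplat − PEEP) = 450.0 / (13.0 − 6) = 450.0/7.0 = 64.286 mL/cmH2O.
τ = R × C = 7.565 × 0.06429 L/cmH2O = 0.4864 s.
Fraction remaining at end-expiration = e^(−Te/τ) = e^(−0.31/0.4864) = 0.5287 → 52.87%.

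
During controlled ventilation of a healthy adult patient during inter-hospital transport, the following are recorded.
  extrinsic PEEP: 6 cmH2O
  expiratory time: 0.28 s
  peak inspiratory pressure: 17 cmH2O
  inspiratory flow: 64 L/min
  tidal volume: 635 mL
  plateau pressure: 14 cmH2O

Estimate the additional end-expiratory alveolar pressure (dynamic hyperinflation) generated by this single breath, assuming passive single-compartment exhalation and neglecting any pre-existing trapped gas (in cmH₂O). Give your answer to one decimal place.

2.3

Flow: 64 L/min ÷ 60 = 1.0667 L/s.
R = (PIP − Pplat)/V̇ = (17 − 14) / 1.0667 = 3.0/1.0667 = 2.812 cmH2O·s/L.
C = Vt/(Pplat − PEEP) = 635.0 / (14 − 6) = 635.0/8.0 = 79.375 mL/cmH2O.
τ = R × C = 2.812 × 0.07938 L/cmH2O = 0.2232 s.
Fraction remaining = e^(−Te/τ) = e^(−0.28/0.2232) = 0.2852; trapped volume = 635.0 × 0.2852 = 181.1 mL.
Additional alveolar pressure from trapping ≈ V_trapped / C = 181.1 / 79.375 = 2.282 cmH2O.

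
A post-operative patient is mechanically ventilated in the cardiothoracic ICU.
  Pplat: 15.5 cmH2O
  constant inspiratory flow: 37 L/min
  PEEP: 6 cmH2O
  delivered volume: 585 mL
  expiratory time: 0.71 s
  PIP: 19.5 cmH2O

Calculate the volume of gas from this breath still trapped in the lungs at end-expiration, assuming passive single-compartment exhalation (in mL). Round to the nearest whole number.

Flow: 37 L/min ÷ 60 = 0.6167 L/s.
R = (PIP − Pplat)/V̇ = (19.5 − 15.5) / 0.6167 = 4.0/0.6167 = 6.486 cmH2O·s/L.
C = Vt/(Pplat − PEEP) = 585.0 / (15.5 − 6) = 585.0/9.5 = 61.579 mL/cmH2O.
τ = R × C = 6.486 × 0.06158 L/cmH2O = 0.3994 s.
Fraction remaining = e^(−Te/τ) = e^(−0.71/0.3994) = 0.169.
Trapped volume = 585.0 × 0.169 = 98.865 mL.

99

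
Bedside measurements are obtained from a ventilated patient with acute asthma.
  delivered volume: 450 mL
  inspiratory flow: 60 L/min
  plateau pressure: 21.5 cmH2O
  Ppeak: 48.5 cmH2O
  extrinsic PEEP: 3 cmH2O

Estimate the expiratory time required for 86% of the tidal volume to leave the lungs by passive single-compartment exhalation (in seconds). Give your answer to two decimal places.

1.29

Flow: 60 L/min ÷ 60 = 1 L/s.
R = (PIP − Pplat)/V̇ = (48.5 − 21.5) / 1 = 27.0/1 = 27.0 cmH2O·s/L.
C = Vt/(Pplat − PEEP) = 450.0 / (21.5 − 3) = 450.0/18.5 = 24.324 mL/cmH2O.
τ = R × C = 27.0 × 0.02432 L/cmH2O = 0.6566 s.
t = −τ·ln(1 − 0.86) = −0.6566·ln(0.14) = 1.291 s.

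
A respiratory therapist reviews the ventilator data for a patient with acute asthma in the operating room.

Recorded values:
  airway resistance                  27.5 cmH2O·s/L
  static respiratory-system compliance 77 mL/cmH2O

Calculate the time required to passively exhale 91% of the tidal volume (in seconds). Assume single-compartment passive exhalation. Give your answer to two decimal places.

5.10

τ = R × C = 27.5 × 77 mL/cmH2O = 27.5 × 0.077 L/cmH2O = 2.118 s.
Exhaled fraction f = 1 − e^(−t/τ) → t = −τ·ln(1 − f) = −2.118·ln(0.09) = 5.1 s.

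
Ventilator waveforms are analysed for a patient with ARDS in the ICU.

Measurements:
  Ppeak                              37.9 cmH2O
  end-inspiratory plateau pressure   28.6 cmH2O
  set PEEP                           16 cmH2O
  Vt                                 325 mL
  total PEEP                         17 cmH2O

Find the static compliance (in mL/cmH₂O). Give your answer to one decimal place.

End-expiratory occlusion gives total PEEP = 17 cmH2O (intrinsic PEEP = 17 − 16 = 1). Use total PEEP for the elastic gradient.
Cstat = Vt / (Pplat − PEEPtotal) = 325 / (28.6 − 17) = 325 / 11.6 = 28.017 mL/cmH2O.

28.0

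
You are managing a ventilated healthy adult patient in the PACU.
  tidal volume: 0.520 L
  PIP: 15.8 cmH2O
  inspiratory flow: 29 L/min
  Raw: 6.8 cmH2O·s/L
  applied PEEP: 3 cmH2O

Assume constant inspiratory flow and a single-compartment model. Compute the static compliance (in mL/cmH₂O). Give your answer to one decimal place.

Flow: 29 L/min ÷ 60 = 0.4833 L/s.
Equation of motion (constant flow): PIP = Vt/C + R·V̇ + PEEP.
Vt/C = PIP − R·V̇ − PEEP = 15.8 − 6.8×0.4833 − 3 = 15.8 − 3.286 − 3 = 9.514 cmH2O.
C = Vt / 9.514 = 520 / 9.514 = 54.656 mL/cmH2O.

54.7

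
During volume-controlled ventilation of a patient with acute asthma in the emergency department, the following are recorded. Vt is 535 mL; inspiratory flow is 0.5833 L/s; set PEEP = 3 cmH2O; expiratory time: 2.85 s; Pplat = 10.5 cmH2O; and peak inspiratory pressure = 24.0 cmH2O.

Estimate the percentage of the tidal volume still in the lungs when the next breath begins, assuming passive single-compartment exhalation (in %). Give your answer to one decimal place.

17.8

R = (PIP − Pplat)/V̇ = (24.0 − 10.5) / 0.5833 = 13.5/0.5833 = 23.144 cmH2O·s/L.
C = Vt/(Pplat − PEEP) = 535.0 / (10.5 − 3) = 535.0/7.5 = 71.333 mL/cmH2O.
τ = R × C = 23.144 × 0.07133 L/cmH2O = 1.651 s.
Fraction remaining at end-expiration = e^(−Te/τ) = e^(−2.85/1.651) = 0.178 → 17.8%.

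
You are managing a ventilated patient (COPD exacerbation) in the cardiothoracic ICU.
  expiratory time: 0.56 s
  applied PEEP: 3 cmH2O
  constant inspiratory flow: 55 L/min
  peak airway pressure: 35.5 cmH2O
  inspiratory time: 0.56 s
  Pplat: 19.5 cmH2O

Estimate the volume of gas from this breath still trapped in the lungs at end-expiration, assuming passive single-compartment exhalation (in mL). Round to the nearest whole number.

Flow: 55 L/min ÷ 60 = 0.9167 L/s.
Vt = flow × Ti = 0.9167 L/s × 0.56 s × 1000 mL/L = 513.35 mL.
R = (PIP − Pplat)/V̇ = (35.5 − 19.5) / 0.9167 = 16.0/0.9167 = 17.454 cmH2O·s/L.
C = Vt/(Pplat − PEEP) = 513.35 / (19.5 − 3) = 513.35/16.5 = 31.112 mL/cmH2O.
τ = R × C = 17.454 × 0.03111 L/cmH2O = 0.543 s.
Fraction remaining = e^(−Te/τ) = e^(−0.56/0.543) = 0.3565.
Trapped volume = 513.35 × 0.3565 = 183.01 mL.

183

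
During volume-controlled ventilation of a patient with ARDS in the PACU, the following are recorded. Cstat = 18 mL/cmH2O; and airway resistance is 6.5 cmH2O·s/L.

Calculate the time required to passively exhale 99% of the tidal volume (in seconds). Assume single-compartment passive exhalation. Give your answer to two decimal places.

0.54

τ = R × C = 6.5 × 18 mL/cmH2O = 6.5 × 0.018 L/cmH2O = 0.117 s.
Exhaled fraction f = 1 − e^(−t/τ) → t = −τ·ln(1 − f) = −0.117·ln(0.01) = 0.5388 s.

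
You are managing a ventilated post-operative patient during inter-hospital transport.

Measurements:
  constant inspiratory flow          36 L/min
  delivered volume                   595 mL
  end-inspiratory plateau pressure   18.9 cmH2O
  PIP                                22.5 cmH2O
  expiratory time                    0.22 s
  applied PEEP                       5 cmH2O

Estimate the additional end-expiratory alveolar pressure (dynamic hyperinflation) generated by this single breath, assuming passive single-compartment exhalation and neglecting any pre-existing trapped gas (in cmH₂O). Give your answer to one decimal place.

5.9

Flow: 36 L/min ÷ 60 = 0.6 L/s.
R = (PIP − Pplat)/V̇ = (22.5 − 18.9) / 0.6 = 3.6/0.6 = 6.0 cmH2O·s/L.
C = Vt/(Pplat − PEEP) = 595.0 / (18.9 − 5) = 595.0/13.9 = 42.806 mL/cmH2O.
τ = R × C = 6.0 × 0.04281 L/cmH2O = 0.2569 s.
Fraction remaining = e^(−Te/τ) = e^(−0.22/0.2569) = 0.4247; trapped volume = 595.0 × 0.4247 = 252.7 mL.
Additional alveolar pressure from trapping ≈ V_trapped / C = 252.7 / 42.806 = 5.903 cmH2O.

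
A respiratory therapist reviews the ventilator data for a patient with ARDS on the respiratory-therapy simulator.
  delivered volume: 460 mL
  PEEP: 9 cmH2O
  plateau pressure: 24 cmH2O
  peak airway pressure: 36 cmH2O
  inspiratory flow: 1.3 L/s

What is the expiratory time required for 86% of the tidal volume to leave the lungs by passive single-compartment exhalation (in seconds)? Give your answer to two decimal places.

R = (PIP − Pplat)/V̇ = (36 − 24) / 1.3 = 12.0/1.3 = 9.231 cmH2O·s/L.
C = Vt/(Pplat − PEEP) = 460.0 / (24 − 9) = 460.0/15.0 = 30.667 mL/cmH2O.
τ = R × C = 9.231 × 0.03067 L/cmH2O = 0.2831 s.
t = −τ·ln(1 − 0.86) = −0.2831·ln(0.14) = 0.5566 s.

0.56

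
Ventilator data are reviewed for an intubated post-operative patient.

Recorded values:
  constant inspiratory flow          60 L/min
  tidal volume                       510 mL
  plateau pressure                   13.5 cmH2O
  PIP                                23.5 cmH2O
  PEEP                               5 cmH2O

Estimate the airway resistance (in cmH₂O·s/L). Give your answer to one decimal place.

10.0

Flow: 60 L/min ÷ 60 = 1 L/s.
Raw = (PIP − Pplat) / flow = (23.5 − 13.5) / 1 = 10.0 / 1 = 10.0 cmH2O·s/L.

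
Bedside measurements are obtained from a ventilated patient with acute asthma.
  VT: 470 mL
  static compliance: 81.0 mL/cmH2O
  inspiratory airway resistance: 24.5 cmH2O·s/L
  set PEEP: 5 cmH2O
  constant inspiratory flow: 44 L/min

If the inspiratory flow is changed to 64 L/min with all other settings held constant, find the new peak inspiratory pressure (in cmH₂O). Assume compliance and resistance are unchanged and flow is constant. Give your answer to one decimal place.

Flow: 44 L/min ÷ 60 = 0.7333 L/s.
New flow: 64 L/min ÷ 60 = 1.0667 L/s.
PIP = Vt/C + R·V̇ + PEEP (constant-flow equation of motion).
Only the resistive term changes: ΔPIP = R × ΔV̇ = 24.5 × (1.0667 − 0.7333) = 24.5 × 0.3334 = 8.168 cmH2O.
Original PIP = 470/81.0 + 24.5×0.7333 + 5 = 28.768 cmH2O; new PIP = 28.768 + (8.168) = 36.936 cmH2O.

36.9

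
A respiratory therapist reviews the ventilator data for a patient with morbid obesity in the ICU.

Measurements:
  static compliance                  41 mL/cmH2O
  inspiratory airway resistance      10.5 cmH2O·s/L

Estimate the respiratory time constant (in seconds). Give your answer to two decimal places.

0.43

τ = R × C = 10.5 × 41 mL/cmH2O = 10.5 × 0.041 L/cmH2O = 0.4305 s.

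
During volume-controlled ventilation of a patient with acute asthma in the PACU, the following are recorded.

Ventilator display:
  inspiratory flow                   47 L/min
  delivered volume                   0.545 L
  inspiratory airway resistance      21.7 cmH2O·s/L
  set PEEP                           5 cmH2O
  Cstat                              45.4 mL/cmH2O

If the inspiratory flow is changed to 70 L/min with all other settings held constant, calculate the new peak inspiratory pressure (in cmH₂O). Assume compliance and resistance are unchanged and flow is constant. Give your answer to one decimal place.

42.3

Flow: 47 L/min ÷ 60 = 0.7833 L/s.
New flow: 70 L/min ÷ 60 = 1.1667 L/s.
PIP = Vt/C + R·V̇ + PEEP (constant-flow equation of motion).
Only the resistive term changes: ΔPIP = R × ΔV̇ = 21.7 × (1.1667 − 0.7833) = 21.7 × 0.3834 = 8.32 cmH2O.
Original PIP = 545/45.4 + 21.7×0.7833 + 5 = 34.002 cmH2O; new PIP = 34.002 + (8.32) = 42.322 cmH2O.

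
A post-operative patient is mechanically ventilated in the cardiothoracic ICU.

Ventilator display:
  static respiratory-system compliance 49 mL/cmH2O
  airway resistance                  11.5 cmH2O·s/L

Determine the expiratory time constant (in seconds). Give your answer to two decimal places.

0.56

τ = R × C = 11.5 × 49 mL/cmH2O = 11.5 × 0.049 L/cmH2O = 0.5635 s.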